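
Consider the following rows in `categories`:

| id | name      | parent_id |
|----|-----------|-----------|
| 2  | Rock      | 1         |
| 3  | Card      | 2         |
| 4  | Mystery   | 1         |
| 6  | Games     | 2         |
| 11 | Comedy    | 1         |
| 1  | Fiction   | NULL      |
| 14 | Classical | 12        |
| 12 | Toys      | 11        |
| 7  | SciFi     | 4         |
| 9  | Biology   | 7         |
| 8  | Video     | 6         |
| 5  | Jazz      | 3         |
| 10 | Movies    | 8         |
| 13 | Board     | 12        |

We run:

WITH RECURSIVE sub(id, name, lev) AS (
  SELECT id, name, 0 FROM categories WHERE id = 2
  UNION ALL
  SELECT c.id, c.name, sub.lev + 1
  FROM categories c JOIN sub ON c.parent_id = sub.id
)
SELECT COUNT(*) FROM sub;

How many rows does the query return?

Base: id=2 (Rock) at lev 0.
Iteration 1: rows with parent_id in {2} -> Card (id 3, lev 1), Games (id 6, lev 1).
Iteration 2: rows with parent_id in {3,6} -> Jazz (id 5, lev 2), Video (id 8, lev 2).
Iteration 3: rows with parent_id in {5,8} -> Movies (id 10, lev 3).
Iteration 4: no rows with parent_id in {10}; recursion stops.
Total rows emitted: 6.

6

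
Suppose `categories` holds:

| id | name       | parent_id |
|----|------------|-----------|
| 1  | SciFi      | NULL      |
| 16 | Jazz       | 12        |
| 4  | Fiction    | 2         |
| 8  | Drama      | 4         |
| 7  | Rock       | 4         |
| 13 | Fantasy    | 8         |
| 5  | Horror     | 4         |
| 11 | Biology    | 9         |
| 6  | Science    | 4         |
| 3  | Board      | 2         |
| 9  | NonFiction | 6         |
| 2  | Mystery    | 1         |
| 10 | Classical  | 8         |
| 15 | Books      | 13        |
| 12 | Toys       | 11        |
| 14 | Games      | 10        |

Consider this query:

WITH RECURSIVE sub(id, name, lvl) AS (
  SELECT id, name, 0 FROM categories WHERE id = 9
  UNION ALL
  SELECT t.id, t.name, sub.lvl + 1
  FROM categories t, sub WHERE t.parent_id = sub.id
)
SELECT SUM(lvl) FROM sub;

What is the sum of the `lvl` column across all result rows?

6

Base: id=9 (NonFiction) at lvl 0.
Iteration 1: rows with parent_id in {9} -> Biology (id 11, lvl 1).
Iteration 2: rows with parent_id in {11} -> Toys (id 12, lvl 2).
Iteration 3: rows with parent_id in {12} -> Jazz (id 16, lvl 3).
Iteration 4: no rows with parent_id in {16}; recursion stops.
SUM(lvl) = 0 + 1 + 2 + 3 = 6.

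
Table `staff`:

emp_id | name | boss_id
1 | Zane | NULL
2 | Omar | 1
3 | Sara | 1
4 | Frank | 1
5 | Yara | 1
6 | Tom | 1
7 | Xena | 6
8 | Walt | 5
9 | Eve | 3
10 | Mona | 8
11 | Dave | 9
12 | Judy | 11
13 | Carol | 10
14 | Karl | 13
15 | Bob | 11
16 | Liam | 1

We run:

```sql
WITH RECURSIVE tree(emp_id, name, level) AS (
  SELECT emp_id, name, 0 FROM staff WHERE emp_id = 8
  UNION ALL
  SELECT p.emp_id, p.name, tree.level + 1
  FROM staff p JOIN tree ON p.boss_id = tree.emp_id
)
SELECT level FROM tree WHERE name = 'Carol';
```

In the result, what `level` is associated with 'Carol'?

Base: emp_id=8 (Walt) at level 0.
Iteration 1: rows with boss_id in {8} -> Mona (id 10, level 1).
Iteration 2: rows with boss_id in {10} -> Carol (id 13, level 2).
Iteration 3: rows with boss_id in {13} -> Karl (id 14, level 3).
Iteration 4: no rows with boss_id in {14}; recursion stops.

2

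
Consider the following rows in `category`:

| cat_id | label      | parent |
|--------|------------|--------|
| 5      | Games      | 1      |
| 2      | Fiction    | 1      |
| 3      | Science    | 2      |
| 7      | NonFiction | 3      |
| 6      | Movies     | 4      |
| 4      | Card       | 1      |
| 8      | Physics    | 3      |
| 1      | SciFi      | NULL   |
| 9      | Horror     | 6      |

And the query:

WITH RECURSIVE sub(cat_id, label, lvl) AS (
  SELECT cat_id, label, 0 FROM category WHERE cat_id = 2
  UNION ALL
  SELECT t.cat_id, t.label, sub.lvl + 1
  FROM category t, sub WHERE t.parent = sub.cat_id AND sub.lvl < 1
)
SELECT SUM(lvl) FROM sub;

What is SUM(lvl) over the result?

1

Base: cat_id=2 (Fiction) at lvl 0.
Iteration 1: rows with parent in {2} -> Science (id 3, lvl 1).
Iteration 2: lvl < 1 fails for all current rows; recursion stops.
SUM(lvl) = 0 + 1 = 1.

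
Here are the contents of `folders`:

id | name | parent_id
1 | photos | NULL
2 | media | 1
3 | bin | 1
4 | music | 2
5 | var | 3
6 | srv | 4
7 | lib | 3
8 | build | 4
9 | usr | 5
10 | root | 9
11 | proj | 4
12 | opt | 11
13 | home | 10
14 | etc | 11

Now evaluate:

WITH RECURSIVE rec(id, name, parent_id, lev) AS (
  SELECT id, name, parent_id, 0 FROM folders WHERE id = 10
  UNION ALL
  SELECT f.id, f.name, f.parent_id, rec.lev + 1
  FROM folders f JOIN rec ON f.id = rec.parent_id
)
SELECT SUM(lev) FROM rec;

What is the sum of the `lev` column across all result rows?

10

Base: id=10 (root), parent_id=9, lev 0.
Iteration 1: join on id=9 -> usr (id 9, parent_id=5, lev 1).
Iteration 2: join on id=5 -> var (id 5, parent_id=3, lev 2).
Iteration 3: join on id=3 -> bin (id 3, parent_id=1, lev 3).
Iteration 4: join on id=1 -> photos (id 1, parent_id=NULL, lev 4).
Iteration 5: parent_id is NULL; no match; recursion stops.
SUM(lev) = 0 + 1 + 2 + 3 + 4 = 10.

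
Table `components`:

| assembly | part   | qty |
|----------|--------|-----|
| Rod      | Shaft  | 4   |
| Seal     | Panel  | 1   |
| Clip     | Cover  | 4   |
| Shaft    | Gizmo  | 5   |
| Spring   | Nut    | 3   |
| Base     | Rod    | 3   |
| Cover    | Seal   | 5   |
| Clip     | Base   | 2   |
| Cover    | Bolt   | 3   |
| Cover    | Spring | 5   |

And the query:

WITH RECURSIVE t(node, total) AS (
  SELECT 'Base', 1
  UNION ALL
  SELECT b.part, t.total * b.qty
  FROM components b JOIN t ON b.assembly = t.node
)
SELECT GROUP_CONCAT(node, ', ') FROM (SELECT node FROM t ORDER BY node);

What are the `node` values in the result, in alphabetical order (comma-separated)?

Base: (Base, total=1).
Iteration 1: components of {Base} -> Rod = 1*3 = 3.
Iteration 2: components of {Rod} -> Shaft = 3*4 = 12.
Iteration 3: components of {Shaft} -> Gizmo = 12*5 = 60.
Iteration 4: no further components; recursion stops.

Base, Gizmo, Rod, Shaft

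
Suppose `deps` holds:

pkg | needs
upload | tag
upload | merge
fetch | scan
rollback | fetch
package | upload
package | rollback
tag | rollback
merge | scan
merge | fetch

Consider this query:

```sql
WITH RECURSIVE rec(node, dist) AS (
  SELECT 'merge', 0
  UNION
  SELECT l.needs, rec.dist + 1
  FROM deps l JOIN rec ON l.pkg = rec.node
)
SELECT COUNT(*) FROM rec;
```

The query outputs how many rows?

Base: (merge, dist=0).
Iteration 1: edges from {merge} -> (fetch, dist=1), (scan, dist=1).
Iteration 2: edges from {fetch,scan} -> (scan, dist=2).
Iteration 3: no outgoing edges from {scan}; recursion stops.
Total rows emitted: 4.

4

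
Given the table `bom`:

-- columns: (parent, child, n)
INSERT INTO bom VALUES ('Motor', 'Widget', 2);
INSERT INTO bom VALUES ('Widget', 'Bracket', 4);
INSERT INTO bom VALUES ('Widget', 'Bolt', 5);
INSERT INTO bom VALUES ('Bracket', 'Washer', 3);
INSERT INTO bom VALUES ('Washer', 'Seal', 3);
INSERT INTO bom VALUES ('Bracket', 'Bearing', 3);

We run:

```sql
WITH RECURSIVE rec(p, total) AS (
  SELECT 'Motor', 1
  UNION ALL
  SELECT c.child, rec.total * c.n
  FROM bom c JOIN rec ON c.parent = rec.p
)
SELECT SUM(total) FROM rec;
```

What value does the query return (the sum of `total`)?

Base: (Motor, total=1).
Iteration 1: components of {Motor} -> Widget = 1*2 = 2.
Iteration 2: components of {Widget} -> Bolt = 2*5 = 10, Bracket = 2*4 = 8.
Iteration 3: components of {Bolt,Bracket} -> Bearing = 8*3 = 24, Washer = 8*3 = 24.
Iteration 4: components of {Bearing,Washer} -> Seal = 24*3 = 72.
Iteration 5: no further components; recursion stops.
SUM(total) = 1 + 2 + 8 + 10 + 24 + 24 + 72 = 141.

141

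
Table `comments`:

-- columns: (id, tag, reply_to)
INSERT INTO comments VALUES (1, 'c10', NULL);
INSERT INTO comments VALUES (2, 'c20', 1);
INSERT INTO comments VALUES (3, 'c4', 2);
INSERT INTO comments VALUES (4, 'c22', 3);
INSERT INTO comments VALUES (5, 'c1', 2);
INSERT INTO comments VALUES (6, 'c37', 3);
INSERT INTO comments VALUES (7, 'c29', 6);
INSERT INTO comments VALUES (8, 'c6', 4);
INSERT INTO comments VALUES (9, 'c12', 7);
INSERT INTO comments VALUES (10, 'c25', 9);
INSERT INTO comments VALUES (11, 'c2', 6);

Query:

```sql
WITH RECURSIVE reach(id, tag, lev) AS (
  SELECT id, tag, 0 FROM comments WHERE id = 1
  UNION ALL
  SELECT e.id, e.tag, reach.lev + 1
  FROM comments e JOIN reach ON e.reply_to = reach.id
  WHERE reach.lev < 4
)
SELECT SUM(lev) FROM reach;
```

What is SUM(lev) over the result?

Base: id=1 (c10) at lev 0.
Iteration 1: rows with reply_to in {1} -> c20 (id 2, lev 1).
Iteration 2: rows with reply_to in {2} -> c4 (id 3, lev 2), c1 (id 5, lev 2).
Iteration 3: rows with reply_to in {3,5} -> c22 (id 4, lev 3), c37 (id 6, lev 3).
Iteration 4: rows with reply_to in {4,6} -> c29 (id 7, lev 4), c6 (id 8, lev 4), c2 (id 11, lev 4).
Iteration 5: lev < 4 fails for all current rows; recursion stops.
SUM(lev) = 0 + 1 + 2 + 2 + 3 + 3 + 4 + 4 + 4 = 23.

23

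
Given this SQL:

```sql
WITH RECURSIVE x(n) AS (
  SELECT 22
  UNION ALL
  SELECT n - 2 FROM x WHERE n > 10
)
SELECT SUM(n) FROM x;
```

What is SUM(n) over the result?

Base: n=22.
Iteration 1: 22 > 10 holds -> n = 22 - 2 = 20.
Iteration 2: 20 > 10 holds -> n = 20 - 2 = 18.
Iteration 3: 18 > 10 holds -> n = 18 - 2 = 16.
Iteration 4: 16 > 10 holds -> n = 16 - 2 = 14.
Iteration 5: 14 > 10 holds -> n = 14 - 2 = 12.
Iteration 6: 12 > 10 holds -> n = 12 - 2 = 10.
Iteration 7: 10 > 10 fails; recursion stops.
SUM(n) = 22 + 20 + 18 + 16 + 14 + 12 + 10 = 112.

112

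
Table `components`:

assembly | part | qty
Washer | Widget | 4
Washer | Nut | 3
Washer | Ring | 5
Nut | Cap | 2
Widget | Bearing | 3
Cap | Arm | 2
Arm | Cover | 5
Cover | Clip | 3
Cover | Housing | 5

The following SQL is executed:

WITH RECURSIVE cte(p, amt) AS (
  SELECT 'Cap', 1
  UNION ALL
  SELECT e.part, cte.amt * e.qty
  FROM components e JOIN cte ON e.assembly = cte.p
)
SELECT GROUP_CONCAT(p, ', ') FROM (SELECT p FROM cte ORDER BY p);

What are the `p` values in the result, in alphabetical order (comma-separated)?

Base: (Cap, amt=1).
Iteration 1: components of {Cap} -> Arm = 1*2 = 2.
Iteration 2: components of {Arm} -> Cover = 2*5 = 10.
Iteration 3: components of {Cover} -> Clip = 10*3 = 30, Housing = 10*5 = 50.
Iteration 4: no further components; recursion stops.

Arm, Cap, Clip, Cover, Housing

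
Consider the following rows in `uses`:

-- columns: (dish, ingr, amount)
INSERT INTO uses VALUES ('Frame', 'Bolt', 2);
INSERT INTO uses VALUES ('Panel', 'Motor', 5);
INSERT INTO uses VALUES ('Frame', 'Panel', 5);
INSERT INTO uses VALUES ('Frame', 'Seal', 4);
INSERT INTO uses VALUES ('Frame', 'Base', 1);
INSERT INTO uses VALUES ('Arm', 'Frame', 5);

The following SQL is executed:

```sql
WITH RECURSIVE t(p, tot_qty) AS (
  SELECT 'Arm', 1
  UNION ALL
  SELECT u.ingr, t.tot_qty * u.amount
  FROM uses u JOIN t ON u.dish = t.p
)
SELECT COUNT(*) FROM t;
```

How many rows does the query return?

7

Base: (Arm, tot_qty=1).
Iteration 1: components of {Arm} -> Frame = 1*5 = 5.
Iteration 2: components of {Frame} -> Base = 5*1 = 5, Bolt = 5*2 = 10, Panel = 5*5 = 25, Seal = 5*4 = 20.
Iteration 3: components of {Base,Bolt,Panel,Seal} -> Motor = 25*5 = 125.
Iteration 4: no further components; recursion stops.
Total rows emitted: 7.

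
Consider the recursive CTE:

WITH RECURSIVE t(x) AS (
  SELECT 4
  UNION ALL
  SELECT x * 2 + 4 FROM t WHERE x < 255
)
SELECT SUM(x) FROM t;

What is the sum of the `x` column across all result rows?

988

Base: x=4.
Iteration 1: 4 < 255 holds -> x = 4 * 2 + 4 = 12.
Iteration 2: 12 < 255 holds -> x = 12 * 2 + 4 = 28.
Iteration 3: 28 < 255 holds -> x = 28 * 2 + 4 = 60.
Iteration 4: 60 < 255 holds -> x = 60 * 2 + 4 = 124.
Iteration 5: 124 < 255 holds -> x = 124 * 2 + 4 = 252.
Iteration 6: 252 < 255 holds -> x = 252 * 2 + 4 = 508.
Iteration 7: 508 < 255 fails; recursion stops.
SUM(x) = 4 + 12 + 28 + 60 + 124 + 252 + 508 = 988.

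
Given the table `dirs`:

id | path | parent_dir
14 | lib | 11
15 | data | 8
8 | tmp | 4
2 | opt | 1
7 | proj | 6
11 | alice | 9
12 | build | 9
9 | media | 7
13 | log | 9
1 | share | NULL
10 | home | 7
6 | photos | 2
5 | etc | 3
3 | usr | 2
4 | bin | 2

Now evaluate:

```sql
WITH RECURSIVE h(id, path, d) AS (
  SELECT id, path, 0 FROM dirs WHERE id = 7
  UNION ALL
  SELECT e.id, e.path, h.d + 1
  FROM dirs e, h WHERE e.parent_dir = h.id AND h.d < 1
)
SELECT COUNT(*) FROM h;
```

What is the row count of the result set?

Base: id=7 (proj) at d 0.
Iteration 1: rows with parent_dir in {7} -> media (id 9, d 1), home (id 10, d 1).
Iteration 2: d < 1 fails for all current rows; recursion stops.
Total rows emitted: 3.

3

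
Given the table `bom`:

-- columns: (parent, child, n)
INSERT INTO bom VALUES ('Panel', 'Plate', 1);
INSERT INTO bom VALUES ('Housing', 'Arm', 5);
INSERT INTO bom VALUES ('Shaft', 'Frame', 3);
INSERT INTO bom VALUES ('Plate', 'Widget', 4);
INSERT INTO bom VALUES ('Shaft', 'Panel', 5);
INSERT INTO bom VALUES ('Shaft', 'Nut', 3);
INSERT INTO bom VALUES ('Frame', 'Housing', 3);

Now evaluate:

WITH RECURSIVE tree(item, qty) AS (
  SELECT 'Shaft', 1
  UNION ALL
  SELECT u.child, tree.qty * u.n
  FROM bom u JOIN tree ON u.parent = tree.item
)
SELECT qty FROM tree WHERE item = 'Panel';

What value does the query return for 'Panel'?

Base: (Shaft, qty=1).
Iteration 1: components of {Shaft} -> Frame = 1*3 = 3, Nut = 1*3 = 3, Panel = 1*5 = 5.
Iteration 2: components of {Frame,Nut,Panel} -> Housing = 3*3 = 9, Plate = 5*1 = 5.
Iteration 3: components of {Housing,Plate} -> Arm = 9*5 = 45, Widget = 5*4 = 20.
Iteration 4: no further components; recursion stops.

5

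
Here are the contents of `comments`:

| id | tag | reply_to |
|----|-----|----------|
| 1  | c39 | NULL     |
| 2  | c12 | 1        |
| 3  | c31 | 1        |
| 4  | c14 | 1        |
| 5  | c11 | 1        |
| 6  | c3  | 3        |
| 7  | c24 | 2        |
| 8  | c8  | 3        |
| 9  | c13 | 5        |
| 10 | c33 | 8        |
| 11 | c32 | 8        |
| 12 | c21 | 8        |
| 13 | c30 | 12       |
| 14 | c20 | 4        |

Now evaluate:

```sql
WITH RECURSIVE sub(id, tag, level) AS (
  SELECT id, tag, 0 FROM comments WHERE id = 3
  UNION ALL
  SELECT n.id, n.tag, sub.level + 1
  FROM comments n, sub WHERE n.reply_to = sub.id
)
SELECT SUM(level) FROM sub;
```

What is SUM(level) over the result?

11

Base: id=3 (c31) at level 0.
Iteration 1: rows with reply_to in {3} -> c3 (id 6, level 1), c8 (id 8, level 1).
Iteration 2: rows with reply_to in {6,8} -> c33 (id 10, level 2), c32 (id 11, level 2), c21 (id 12, level 2).
Iteration 3: rows with reply_to in {10,11,12} -> c30 (id 13, level 3).
Iteration 4: no rows with reply_to in {13}; recursion stops.
SUM(level) = 0 + 1 + 1 + 2 + 2 + 2 + 3 = 11.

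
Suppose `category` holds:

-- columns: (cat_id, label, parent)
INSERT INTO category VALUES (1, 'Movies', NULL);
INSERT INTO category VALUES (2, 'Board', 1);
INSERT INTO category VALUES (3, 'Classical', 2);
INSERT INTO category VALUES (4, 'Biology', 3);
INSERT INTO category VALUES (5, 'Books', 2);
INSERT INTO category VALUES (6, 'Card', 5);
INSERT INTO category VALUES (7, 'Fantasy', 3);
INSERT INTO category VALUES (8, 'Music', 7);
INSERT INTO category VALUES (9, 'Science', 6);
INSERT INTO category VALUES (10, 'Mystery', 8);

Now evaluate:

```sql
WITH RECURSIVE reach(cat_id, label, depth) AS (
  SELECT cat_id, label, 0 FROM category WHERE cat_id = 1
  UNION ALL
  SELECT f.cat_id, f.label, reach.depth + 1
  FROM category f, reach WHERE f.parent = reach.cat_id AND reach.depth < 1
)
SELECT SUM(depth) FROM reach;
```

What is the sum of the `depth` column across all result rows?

1

Base: cat_id=1 (Movies) at depth 0.
Iteration 1: rows with parent in {1} -> Board (id 2, depth 1).
Iteration 2: depth < 1 fails for all current rows; recursion stops.
SUM(depth) = 0 + 1 = 1.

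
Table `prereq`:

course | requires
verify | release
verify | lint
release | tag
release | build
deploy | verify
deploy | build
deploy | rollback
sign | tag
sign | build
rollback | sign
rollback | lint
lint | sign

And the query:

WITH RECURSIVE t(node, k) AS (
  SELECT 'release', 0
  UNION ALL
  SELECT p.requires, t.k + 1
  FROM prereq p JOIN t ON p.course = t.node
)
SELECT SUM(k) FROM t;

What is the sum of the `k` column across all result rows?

2

Base: (release, k=0).
Iteration 1: edges from {release} -> (build, k=1), (tag, k=1).
Iteration 2: no outgoing edges from {build,tag}; recursion stops.
SUM(k) = 0 + 1 + 1 = 2.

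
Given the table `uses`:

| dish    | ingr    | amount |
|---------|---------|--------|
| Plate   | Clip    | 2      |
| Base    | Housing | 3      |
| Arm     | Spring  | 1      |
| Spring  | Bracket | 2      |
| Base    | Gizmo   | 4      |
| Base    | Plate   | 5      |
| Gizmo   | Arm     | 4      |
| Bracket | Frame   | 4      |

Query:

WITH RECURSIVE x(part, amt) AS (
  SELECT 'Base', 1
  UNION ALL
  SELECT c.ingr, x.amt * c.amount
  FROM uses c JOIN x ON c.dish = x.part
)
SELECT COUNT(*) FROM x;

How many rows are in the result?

9

Base: (Base, amt=1).
Iteration 1: components of {Base} -> Gizmo = 1*4 = 4, Housing = 1*3 = 3, Plate = 1*5 = 5.
Iteration 2: components of {Gizmo,Housing,Plate} -> Arm = 4*4 = 16, Clip = 5*2 = 10.
Iteration 3: components of {Arm,Clip} -> Spring = 16*1 = 16.
Iteration 4: components of {Spring} -> Bracket = 16*2 = 32.
Iteration 5: components of {Bracket} -> Frame = 32*4 = 128.
Iteration 6: no further components; recursion stops.
Total rows emitted: 9.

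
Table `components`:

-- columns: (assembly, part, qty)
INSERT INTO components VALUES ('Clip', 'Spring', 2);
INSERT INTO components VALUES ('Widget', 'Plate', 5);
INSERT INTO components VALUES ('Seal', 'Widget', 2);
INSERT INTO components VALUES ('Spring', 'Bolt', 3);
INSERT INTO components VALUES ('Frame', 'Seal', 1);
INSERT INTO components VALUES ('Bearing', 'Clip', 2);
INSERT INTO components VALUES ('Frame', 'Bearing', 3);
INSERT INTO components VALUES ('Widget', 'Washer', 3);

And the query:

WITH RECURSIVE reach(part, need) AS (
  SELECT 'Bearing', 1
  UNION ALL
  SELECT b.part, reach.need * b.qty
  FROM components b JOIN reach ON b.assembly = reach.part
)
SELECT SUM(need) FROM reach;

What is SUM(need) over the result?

19

Base: (Bearing, need=1).
Iteration 1: components of {Bearing} -> Clip = 1*2 = 2.
Iteration 2: components of {Clip} -> Spring = 2*2 = 4.
Iteration 3: components of {Spring} -> Bolt = 4*3 = 12.
Iteration 4: no further components; recursion stops.
SUM(need) = 1 + 2 + 4 + 12 = 19.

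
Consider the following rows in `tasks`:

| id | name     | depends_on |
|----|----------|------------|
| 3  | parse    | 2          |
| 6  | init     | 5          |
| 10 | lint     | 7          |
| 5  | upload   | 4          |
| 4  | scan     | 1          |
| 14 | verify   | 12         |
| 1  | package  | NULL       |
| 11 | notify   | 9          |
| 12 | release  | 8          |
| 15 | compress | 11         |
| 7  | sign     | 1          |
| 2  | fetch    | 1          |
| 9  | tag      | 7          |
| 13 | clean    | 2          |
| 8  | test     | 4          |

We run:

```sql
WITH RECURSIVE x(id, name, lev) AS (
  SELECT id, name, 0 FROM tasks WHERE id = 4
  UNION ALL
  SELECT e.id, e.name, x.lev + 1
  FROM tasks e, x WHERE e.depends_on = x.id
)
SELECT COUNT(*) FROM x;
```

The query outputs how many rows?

6

Base: id=4 (scan) at lev 0.
Iteration 1: rows with depends_on in {4} -> upload (id 5, lev 1), test (id 8, lev 1).
Iteration 2: rows with depends_on in {5,8} -> init (id 6, lev 2), release (id 12, lev 2).
Iteration 3: rows with depends_on in {6,12} -> verify (id 14, lev 3).
Iteration 4: no rows with depends_on in {14}; recursion stops.
Total rows emitted: 6.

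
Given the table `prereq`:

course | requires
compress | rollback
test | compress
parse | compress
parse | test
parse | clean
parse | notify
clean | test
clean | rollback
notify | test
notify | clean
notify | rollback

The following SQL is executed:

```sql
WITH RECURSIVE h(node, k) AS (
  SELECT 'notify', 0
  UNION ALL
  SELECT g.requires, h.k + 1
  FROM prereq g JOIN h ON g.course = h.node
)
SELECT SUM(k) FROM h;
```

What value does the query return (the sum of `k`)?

Base: (notify, k=0).
Iteration 1: edges from {notify} -> (clean, k=1), (rollback, k=1), (test, k=1).
Iteration 2: edges from {clean,rollback,test} -> (compress, k=2), (rollback, k=2), (test, k=2).
Iteration 3: edges from {compress,rollback,test} -> (compress, k=3), (rollback, k=3).
Iteration 4: edges from {compress,rollback} -> (rollback, k=4).
Iteration 5: no outgoing edges from {rollback}; recursion stops.
SUM(k) = 0 + 1 + 1 + 1 + 2 + 2 + 2 + 3 + 3 + 4 = 19.

19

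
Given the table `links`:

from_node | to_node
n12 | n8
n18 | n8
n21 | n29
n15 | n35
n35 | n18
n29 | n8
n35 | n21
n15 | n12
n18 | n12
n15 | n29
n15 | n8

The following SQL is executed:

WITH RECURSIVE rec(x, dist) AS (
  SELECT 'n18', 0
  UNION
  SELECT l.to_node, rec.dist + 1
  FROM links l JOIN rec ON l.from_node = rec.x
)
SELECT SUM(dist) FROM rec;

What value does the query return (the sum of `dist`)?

Base: (n18, dist=0).
Iteration 1: edges from {n18} -> (n12, dist=1), (n8, dist=1).
Iteration 2: edges from {n12,n8} -> (n8, dist=2).
Iteration 3: no outgoing edges from {n8}; recursion stops.
SUM(dist) = 0 + 1 + 1 + 2 = 4.

4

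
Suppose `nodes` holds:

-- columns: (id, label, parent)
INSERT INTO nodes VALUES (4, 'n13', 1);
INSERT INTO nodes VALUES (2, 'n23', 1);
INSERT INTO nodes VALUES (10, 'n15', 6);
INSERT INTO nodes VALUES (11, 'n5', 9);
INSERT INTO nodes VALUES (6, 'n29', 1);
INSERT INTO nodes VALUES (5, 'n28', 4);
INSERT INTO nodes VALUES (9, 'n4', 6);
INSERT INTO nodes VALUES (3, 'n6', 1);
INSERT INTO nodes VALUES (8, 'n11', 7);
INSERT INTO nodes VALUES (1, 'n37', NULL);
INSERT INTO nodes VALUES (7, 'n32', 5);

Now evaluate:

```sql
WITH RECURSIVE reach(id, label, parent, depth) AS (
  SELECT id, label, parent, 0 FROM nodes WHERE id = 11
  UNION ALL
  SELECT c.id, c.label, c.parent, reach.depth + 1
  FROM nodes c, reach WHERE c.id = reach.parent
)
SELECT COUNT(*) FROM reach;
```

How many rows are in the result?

4

Base: id=11 (n5), parent=9, depth 0.
Iteration 1: join on id=9 -> n4 (id 9, parent=6, depth 1).
Iteration 2: join on id=6 -> n29 (id 6, parent=1, depth 2).
Iteration 3: join on id=1 -> n37 (id 1, parent=NULL, depth 3).
Iteration 4: parent is NULL; no match; recursion stops.
Total rows emitted: 4.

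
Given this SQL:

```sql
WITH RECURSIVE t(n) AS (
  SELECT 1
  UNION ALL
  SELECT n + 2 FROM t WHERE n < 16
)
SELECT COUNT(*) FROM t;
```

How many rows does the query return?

Base: n=1.
Iteration 1: 1 < 16 holds -> n = 1 + 2 = 3.
Iteration 2: 3 < 16 holds -> n = 3 + 2 = 5.
Iteration 3: 5 < 16 holds -> n = 5 + 2 = 7.
Iteration 4: 7 < 16 holds -> n = 7 + 2 = 9.
Iteration 5: 9 < 16 holds -> n = 9 + 2 = 11.
Iteration 6: 11 < 16 holds -> n = 11 + 2 = 13.
Iteration 7: 13 < 16 holds -> n = 13 + 2 = 15.
Iteration 8: 15 < 16 holds -> n = 15 + 2 = 17.
Iteration 9: 17 < 16 fails; recursion stops.
Total rows emitted: 9.

9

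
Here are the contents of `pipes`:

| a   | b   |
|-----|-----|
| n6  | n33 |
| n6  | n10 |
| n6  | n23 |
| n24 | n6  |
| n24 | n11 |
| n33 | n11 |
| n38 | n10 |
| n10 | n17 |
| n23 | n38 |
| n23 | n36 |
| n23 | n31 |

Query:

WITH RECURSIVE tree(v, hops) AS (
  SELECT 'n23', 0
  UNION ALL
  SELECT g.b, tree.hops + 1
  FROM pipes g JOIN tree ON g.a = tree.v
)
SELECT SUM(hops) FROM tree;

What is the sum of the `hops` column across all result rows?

Base: (n23, hops=0).
Iteration 1: edges from {n23} -> (n31, hops=1), (n36, hops=1), (n38, hops=1).
Iteration 2: edges from {n31,n36,n38} -> (n10, hops=2).
Iteration 3: edges from {n10} -> (n17, hops=3).
Iteration 4: no outgoing edges from {n17}; recursion stops.
SUM(hops) = 0 + 1 + 1 + 1 + 2 + 3 = 8.

8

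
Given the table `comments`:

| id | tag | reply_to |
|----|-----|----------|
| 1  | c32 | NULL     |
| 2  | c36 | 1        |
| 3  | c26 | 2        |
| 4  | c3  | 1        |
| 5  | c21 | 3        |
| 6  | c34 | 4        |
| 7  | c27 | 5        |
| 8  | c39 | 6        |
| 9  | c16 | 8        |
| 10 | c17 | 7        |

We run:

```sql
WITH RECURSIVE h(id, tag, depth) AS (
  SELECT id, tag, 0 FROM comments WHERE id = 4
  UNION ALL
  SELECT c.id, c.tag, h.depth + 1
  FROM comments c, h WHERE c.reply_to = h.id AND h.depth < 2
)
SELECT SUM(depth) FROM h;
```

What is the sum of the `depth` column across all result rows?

3

Base: id=4 (c3) at depth 0.
Iteration 1: rows with reply_to in {4} -> c34 (id 6, depth 1).
Iteration 2: rows with reply_to in {6} -> c39 (id 8, depth 2).
Iteration 3: depth < 2 fails for all current rows; recursion stops.
SUM(depth) = 0 + 1 + 2 = 3.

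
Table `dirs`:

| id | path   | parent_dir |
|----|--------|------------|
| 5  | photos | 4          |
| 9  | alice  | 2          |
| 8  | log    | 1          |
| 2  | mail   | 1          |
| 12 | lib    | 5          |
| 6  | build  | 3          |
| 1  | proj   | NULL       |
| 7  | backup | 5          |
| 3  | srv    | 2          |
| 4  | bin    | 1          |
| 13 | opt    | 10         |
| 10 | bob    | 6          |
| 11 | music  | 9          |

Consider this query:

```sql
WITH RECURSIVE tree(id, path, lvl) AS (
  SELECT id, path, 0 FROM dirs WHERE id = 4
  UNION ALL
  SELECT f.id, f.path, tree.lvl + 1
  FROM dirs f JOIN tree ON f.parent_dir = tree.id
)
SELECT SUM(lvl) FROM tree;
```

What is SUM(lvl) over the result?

Base: id=4 (bin) at lvl 0.
Iteration 1: rows with parent_dir in {4} -> photos (id 5, lvl 1).
Iteration 2: rows with parent_dir in {5} -> backup (id 7, lvl 2), lib (id 12, lvl 2).
Iteration 3: no rows with parent_dir in {7,12}; recursion stops.
SUM(lvl) = 0 + 1 + 2 + 2 = 5.

5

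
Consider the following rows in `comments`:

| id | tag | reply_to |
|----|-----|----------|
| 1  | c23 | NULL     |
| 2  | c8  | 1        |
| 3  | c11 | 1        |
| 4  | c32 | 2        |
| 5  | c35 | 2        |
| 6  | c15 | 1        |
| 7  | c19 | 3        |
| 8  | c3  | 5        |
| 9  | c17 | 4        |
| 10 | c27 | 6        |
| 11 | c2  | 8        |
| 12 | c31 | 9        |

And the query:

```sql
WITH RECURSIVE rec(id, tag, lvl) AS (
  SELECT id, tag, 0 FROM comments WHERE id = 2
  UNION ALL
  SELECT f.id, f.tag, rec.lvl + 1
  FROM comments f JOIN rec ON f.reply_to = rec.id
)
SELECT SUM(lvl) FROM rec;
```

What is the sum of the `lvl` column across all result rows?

12

Base: id=2 (c8) at lvl 0.
Iteration 1: rows with reply_to in {2} -> c32 (id 4, lvl 1), c35 (id 5, lvl 1).
Iteration 2: rows with reply_to in {4,5} -> c3 (id 8, lvl 2), c17 (id 9, lvl 2).
Iteration 3: rows with reply_to in {8,9} -> c2 (id 11, lvl 3), c31 (id 12, lvl 3).
Iteration 4: no rows with reply_to in {11,12}; recursion stops.
SUM(lvl) = 0 + 1 + 1 + 2 + 2 + 3 + 3 = 12.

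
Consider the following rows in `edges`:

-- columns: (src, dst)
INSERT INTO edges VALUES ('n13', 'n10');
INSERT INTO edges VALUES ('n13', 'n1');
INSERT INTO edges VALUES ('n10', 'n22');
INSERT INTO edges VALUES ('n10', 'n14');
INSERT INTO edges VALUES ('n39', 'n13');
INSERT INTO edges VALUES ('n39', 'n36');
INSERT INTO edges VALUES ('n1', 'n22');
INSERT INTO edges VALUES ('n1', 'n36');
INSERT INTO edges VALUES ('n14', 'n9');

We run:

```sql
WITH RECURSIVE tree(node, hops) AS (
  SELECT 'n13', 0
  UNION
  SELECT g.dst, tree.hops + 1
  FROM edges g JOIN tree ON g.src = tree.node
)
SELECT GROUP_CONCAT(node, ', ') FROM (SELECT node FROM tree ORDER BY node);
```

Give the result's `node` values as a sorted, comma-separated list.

Base: (n13, hops=0).
Iteration 1: edges from {n13} -> (n1, hops=1), (n10, hops=1).
Iteration 2: edges from {n1,n10} -> (n14, hops=2), (n22, hops=2), (n36, hops=2). [UNION drops 1 duplicate row(s)]
Iteration 3: edges from {n14,n22,n36} -> (n9, hops=3).
Iteration 4: no outgoing edges from {n9}; recursion stops.

n1, n10, n13, n14, n22, n36, n9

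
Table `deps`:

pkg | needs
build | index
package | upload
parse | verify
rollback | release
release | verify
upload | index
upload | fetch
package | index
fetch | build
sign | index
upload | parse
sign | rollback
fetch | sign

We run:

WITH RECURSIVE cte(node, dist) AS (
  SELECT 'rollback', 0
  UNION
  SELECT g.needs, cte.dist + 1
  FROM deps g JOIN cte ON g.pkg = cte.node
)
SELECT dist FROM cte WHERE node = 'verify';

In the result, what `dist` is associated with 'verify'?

2

Base: (rollback, dist=0).
Iteration 1: edges from {rollback} -> (release, dist=1).
Iteration 2: edges from {release} -> (verify, dist=2).
Iteration 3: no outgoing edges from {verify}; recursion stops.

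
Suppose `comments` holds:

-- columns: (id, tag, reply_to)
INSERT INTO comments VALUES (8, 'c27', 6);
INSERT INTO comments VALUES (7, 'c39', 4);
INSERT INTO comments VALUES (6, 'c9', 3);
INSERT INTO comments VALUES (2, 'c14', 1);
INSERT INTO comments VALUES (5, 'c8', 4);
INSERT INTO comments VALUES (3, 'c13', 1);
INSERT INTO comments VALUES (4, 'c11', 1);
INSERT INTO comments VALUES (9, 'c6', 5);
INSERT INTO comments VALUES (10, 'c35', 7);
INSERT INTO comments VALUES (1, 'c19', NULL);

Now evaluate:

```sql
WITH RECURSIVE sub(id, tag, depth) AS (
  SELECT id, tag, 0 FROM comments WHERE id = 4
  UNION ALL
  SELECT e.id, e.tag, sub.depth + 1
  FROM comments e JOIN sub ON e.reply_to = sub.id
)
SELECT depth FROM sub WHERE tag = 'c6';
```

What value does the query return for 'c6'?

Base: id=4 (c11) at depth 0.
Iteration 1: rows with reply_to in {4} -> c8 (id 5, depth 1), c39 (id 7, depth 1).
Iteration 2: rows with reply_to in {5,7} -> c6 (id 9, depth 2), c35 (id 10, depth 2).
Iteration 3: no rows with reply_to in {9,10}; recursion stops.

2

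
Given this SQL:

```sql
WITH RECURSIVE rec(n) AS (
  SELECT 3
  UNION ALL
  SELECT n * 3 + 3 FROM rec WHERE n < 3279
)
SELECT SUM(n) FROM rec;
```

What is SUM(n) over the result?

Base: n=3.
Iteration 1: 3 < 3279 holds -> n = 3 * 3 + 3 = 12.
Iteration 2: 12 < 3279 holds -> n = 12 * 3 + 3 = 39.
Iteration 3: 39 < 3279 holds -> n = 39 * 3 + 3 = 120.
Iteration 4: 120 < 3279 holds -> n = 120 * 3 + 3 = 363.
Iteration 5: 363 < 3279 holds -> n = 363 * 3 + 3 = 1092.
Iteration 6: 1092 < 3279 holds -> n = 1092 * 3 + 3 = 3279.
Iteration 7: 3279 < 3279 fails; recursion stops.
SUM(n) = 3 + 12 + 39 + 120 + 363 + 1092 + 3279 = 4908.

4908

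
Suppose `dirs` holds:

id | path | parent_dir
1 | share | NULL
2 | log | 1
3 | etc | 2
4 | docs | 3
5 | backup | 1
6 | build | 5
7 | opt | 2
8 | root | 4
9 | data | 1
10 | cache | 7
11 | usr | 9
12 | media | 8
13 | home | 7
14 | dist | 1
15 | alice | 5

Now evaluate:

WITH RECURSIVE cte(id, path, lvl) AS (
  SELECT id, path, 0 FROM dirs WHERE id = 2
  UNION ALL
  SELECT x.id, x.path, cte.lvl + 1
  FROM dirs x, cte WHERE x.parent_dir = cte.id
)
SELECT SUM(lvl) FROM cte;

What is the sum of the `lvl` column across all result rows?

15

Base: id=2 (log) at lvl 0.
Iteration 1: rows with parent_dir in {2} -> etc (id 3, lvl 1), opt (id 7, lvl 1).
Iteration 2: rows with parent_dir in {3,7} -> docs (id 4, lvl 2), cache (id 10, lvl 2), home (id 13, lvl 2).
Iteration 3: rows with parent_dir in {4,10,13} -> root (id 8, lvl 3).
Iteration 4: rows with parent_dir in {8} -> media (id 12, lvl 4).
Iteration 5: no rows with parent_dir in {12}; recursion stops.
SUM(lvl) = 0 + 1 + 1 + 2 + 2 + 2 + 3 + 4 = 15.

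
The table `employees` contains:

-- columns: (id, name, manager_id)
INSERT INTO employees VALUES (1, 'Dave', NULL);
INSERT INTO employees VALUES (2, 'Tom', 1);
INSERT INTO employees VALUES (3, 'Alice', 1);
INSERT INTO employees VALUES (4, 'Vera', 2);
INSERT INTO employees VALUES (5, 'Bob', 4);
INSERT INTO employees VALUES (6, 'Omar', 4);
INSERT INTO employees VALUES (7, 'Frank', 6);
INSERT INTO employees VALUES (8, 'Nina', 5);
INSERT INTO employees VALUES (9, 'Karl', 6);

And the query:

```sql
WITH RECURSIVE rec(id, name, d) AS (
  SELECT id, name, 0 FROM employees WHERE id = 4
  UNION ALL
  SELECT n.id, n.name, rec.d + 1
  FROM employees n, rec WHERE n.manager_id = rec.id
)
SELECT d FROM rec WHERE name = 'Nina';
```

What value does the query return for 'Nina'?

Base: id=4 (Vera) at d 0.
Iteration 1: rows with manager_id in {4} -> Bob (id 5, d 1), Omar (id 6, d 1).
Iteration 2: rows with manager_id in {5,6} -> Frank (id 7, d 2), Nina (id 8, d 2), Karl (id 9, d 2).
Iteration 3: no rows with manager_id in {7,8,9}; recursion stops.

2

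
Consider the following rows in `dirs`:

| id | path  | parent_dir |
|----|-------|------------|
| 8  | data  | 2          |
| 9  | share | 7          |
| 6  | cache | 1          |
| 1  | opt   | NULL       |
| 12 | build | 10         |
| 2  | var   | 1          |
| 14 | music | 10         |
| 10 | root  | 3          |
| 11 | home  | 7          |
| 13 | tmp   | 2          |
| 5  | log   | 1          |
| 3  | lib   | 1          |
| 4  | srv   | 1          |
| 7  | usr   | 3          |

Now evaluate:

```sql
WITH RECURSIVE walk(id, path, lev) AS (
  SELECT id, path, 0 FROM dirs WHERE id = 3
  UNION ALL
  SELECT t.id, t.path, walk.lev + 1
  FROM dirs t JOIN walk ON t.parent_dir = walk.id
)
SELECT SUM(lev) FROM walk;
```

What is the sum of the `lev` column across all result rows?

Base: id=3 (lib) at lev 0.
Iteration 1: rows with parent_dir in {3} -> usr (id 7, lev 1), root (id 10, lev 1).
Iteration 2: rows with parent_dir in {7,10} -> share (id 9, lev 2), home (id 11, lev 2), build (id 12, lev 2), music (id 14, lev 2).
Iteration 3: no rows with parent_dir in {9,11,12,14}; recursion stops.
SUM(lev) = 0 + 1 + 1 + 2 + 2 + 2 + 2 = 10.

10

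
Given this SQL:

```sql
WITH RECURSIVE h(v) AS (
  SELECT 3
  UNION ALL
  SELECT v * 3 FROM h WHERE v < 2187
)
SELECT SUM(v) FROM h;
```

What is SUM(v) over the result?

3279

Base: v=3.
Iteration 1: 3 < 2187 holds -> v = 3 * 3 = 9.
Iteration 2: 9 < 2187 holds -> v = 9 * 3 = 27.
Iteration 3: 27 < 2187 holds -> v = 27 * 3 = 81.
Iteration 4: 81 < 2187 holds -> v = 81 * 3 = 243.
Iteration 5: 243 < 2187 holds -> v = 243 * 3 = 729.
Iteration 6: 729 < 2187 holds -> v = 729 * 3 = 2187.
Iteration 7: 2187 < 2187 fails; recursion stops.
SUM(v) = 3 + 9 + 27 + 81 + 243 + 729 + 2187 = 3279.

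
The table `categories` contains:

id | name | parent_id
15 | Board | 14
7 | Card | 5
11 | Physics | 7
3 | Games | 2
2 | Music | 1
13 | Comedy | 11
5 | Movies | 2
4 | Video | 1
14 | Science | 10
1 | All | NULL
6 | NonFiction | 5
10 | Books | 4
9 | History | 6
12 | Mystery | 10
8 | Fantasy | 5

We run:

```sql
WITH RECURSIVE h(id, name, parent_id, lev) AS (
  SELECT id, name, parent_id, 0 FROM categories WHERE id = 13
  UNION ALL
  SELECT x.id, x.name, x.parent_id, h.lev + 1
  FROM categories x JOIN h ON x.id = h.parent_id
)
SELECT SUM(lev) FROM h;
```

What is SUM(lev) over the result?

15

Base: id=13 (Comedy), parent_id=11, lev 0.
Iteration 1: join on id=11 -> Physics (id 11, parent_id=7, lev 1).
Iteration 2: join on id=7 -> Card (id 7, parent_id=5, lev 2).
Iteration 3: join on id=5 -> Movies (id 5, parent_id=2, lev 3).
Iteration 4: join on id=2 -> Music (id 2, parent_id=1, lev 4).
Iteration 5: join on id=1 -> All (id 1, parent_id=NULL, lev 5).
Iteration 6: parent_id is NULL; no match; recursion stops.
SUM(lev) = 0 + 1 + 2 + 3 + 4 + 5 = 15.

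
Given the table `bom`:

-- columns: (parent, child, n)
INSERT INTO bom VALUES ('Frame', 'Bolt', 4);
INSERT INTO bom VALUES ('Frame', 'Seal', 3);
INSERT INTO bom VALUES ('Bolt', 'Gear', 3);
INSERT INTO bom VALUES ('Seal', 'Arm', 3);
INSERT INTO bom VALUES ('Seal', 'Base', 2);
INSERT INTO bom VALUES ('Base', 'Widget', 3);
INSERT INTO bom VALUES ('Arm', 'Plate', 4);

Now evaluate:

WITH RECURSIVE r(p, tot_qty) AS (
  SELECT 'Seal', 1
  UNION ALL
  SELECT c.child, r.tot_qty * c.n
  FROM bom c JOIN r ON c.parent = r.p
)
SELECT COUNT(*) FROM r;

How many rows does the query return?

Base: (Seal, tot_qty=1).
Iteration 1: components of {Seal} -> Arm = 1*3 = 3, Base = 1*2 = 2.
Iteration 2: components of {Arm,Base} -> Plate = 3*4 = 12, Widget = 2*3 = 6.
Iteration 3: no further components; recursion stops.
Total rows emitted: 5.

5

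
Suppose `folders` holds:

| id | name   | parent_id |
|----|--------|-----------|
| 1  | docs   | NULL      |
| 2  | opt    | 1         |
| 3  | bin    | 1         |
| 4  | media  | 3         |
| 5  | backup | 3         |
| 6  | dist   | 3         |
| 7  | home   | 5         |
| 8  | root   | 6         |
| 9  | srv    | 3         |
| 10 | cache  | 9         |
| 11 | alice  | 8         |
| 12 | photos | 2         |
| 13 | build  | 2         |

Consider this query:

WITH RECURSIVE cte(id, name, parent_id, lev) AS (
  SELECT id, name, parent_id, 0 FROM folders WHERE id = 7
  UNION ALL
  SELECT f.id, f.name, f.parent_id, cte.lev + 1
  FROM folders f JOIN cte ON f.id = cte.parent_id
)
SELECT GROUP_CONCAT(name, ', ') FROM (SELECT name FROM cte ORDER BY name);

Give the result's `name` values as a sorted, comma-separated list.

Base: id=7 (home), parent_id=5, lev 0.
Iteration 1: join on id=5 -> backup (id 5, parent_id=3, lev 1).
Iteration 2: join on id=3 -> bin (id 3, parent_id=1, lev 2).
Iteration 3: join on id=1 -> docs (id 1, parent_id=NULL, lev 3).
Iteration 4: parent_id is NULL; no match; recursion stops.

backup, bin, docs, home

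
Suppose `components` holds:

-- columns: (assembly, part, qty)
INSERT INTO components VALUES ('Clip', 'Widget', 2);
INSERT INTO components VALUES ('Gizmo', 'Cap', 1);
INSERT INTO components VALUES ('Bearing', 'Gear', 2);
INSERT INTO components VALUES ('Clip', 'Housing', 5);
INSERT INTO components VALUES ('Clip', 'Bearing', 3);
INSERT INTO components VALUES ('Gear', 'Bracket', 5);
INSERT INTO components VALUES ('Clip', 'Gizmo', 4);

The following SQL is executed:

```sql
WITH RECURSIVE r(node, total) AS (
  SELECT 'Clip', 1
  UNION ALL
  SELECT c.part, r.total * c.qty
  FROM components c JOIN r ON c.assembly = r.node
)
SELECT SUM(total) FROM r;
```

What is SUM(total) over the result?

Base: (Clip, total=1).
Iteration 1: components of {Clip} -> Bearing = 1*3 = 3, Gizmo = 1*4 = 4, Housing = 1*5 = 5, Widget = 1*2 = 2.
Iteration 2: components of {Bearing,Gizmo,Housing,Widget} -> Cap = 4*1 = 4, Gear = 3*2 = 6.
Iteration 3: components of {Cap,Gear} -> Bracket = 6*5 = 30.
Iteration 4: no further components; recursion stops.
SUM(total) = 1 + 3 + 4 + 5 + 2 + 6 + 4 + 30 = 55.

55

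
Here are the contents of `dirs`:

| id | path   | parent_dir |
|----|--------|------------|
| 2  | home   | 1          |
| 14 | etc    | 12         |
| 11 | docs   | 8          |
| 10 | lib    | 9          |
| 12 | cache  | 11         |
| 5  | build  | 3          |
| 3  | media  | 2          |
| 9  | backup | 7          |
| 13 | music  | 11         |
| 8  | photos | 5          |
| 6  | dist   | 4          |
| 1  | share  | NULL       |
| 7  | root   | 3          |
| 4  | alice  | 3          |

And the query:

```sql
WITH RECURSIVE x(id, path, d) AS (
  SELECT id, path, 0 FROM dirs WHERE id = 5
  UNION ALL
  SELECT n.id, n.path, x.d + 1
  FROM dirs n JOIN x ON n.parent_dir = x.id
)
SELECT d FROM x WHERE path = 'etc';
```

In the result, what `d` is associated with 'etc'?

4

Base: id=5 (build) at d 0.
Iteration 1: rows with parent_dir in {5} -> photos (id 8, d 1).
Iteration 2: rows with parent_dir in {8} -> docs (id 11, d 2).
Iteration 3: rows with parent_dir in {11} -> cache (id 12, d 3), music (id 13, d 3).
Iteration 4: rows with parent_dir in {12,13} -> etc (id 14, d 4).
Iteration 5: no rows with parent_dir in {14}; recursion stops.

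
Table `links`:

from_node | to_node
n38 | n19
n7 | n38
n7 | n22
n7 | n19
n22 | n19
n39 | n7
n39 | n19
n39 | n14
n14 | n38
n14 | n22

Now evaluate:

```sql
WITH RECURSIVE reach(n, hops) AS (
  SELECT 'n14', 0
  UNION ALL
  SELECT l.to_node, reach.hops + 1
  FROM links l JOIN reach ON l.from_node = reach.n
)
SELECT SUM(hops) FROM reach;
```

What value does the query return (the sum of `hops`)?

6

Base: (n14, hops=0).
Iteration 1: edges from {n14} -> (n22, hops=1), (n38, hops=1).
Iteration 2: edges from {n22,n38} -> (n19, hops=2) x2. [UNION ALL keeps all 2 new rows, including repeats]
Iteration 3: no outgoing edges from {n19}; recursion stops.
SUM(hops) = 0 + 1 + 1 + 2 + 2 = 6.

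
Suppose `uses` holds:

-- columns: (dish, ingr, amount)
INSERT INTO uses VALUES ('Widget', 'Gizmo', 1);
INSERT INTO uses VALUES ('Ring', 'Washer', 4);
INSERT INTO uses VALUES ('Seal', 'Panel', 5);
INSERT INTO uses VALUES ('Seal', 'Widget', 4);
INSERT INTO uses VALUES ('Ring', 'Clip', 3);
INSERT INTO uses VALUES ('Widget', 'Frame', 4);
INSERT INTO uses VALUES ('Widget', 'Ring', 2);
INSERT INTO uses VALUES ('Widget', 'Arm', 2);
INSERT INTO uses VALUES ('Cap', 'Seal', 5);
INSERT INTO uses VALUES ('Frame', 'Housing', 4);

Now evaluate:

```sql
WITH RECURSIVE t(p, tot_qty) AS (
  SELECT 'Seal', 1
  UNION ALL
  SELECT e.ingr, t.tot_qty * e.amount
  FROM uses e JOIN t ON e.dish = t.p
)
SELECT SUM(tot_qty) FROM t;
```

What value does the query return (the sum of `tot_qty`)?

Base: (Seal, tot_qty=1).
Iteration 1: components of {Seal} -> Panel = 1*5 = 5, Widget = 1*4 = 4.
Iteration 2: components of {Panel,Widget} -> Arm = 4*2 = 8, Frame = 4*4 = 16, Gizmo = 4*1 = 4, Ring = 4*2 = 8.
Iteration 3: components of {Arm,Frame,Gizmo,Ring} -> Clip = 8*3 = 24, Housing = 16*4 = 64, Washer = 8*4 = 32.
Iteration 4: no further components; recursion stops.
SUM(tot_qty) = 1 + 4 + 5 + 16 + 8 + 8 + 4 + 64 + 24 + 32 = 166.

166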